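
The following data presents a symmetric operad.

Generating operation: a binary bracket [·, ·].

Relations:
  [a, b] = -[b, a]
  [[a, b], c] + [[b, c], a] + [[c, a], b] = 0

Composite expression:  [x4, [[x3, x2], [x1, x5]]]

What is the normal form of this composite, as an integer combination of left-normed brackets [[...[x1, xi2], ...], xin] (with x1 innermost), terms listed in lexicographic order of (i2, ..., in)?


-[[[[x1, x5], x2], x3], x4] + [[[[x1, x5], x3], x2], x4]

In the tensor algebra, words opening x1 carry the x1-anchored form.
Composite bracket: [x4, [[x3, x2], [x1, x5]]]
Expanding via [a, b] = ab - ba: 16 signed words (2^4 = 16).
Keep just the words that open with x1:
  from x1x5x2x3x4, sign -1: term -[[[[x1, x5], x2], x3], x4]
  from x1x5x3x2x4, sign +1: term +[[[[x1, x5], x3], x2], x4]


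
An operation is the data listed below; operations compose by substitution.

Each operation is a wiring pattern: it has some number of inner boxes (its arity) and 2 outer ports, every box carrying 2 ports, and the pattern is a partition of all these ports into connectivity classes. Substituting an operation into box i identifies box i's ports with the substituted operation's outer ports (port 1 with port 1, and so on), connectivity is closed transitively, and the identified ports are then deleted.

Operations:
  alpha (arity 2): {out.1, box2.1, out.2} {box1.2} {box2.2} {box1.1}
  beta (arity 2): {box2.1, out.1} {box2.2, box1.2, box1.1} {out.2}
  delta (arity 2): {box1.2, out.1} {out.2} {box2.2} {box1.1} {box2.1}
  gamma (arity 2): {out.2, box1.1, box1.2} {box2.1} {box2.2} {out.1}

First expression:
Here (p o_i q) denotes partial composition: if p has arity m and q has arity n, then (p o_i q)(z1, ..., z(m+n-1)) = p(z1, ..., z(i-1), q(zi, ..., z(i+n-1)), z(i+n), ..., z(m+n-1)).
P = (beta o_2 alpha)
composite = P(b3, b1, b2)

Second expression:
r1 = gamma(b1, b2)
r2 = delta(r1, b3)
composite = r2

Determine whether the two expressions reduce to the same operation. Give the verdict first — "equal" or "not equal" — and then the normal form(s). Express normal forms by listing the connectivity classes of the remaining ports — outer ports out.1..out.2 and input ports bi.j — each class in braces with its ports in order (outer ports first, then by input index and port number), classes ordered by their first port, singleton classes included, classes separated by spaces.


The first composite normalizes to {out.1, b2.1, b3.1, b3.2} {out.2} {b1.1} {b1.2} {b2.2}
The second composite normalizes to {out.1, b1.1, b1.2} {out.2} {b2.1} {b2.2} {b3.1} {b3.2}
Different reductions; not equal.

not equal: they reduce to {out.1, b2.1, b3.1, b3.2} {out.2} {b1.1} {b1.2} {b2.2} and {out.1, b1.1, b1.2} {out.2} {b2.1} {b2.2} {b3.1} {b3.2}


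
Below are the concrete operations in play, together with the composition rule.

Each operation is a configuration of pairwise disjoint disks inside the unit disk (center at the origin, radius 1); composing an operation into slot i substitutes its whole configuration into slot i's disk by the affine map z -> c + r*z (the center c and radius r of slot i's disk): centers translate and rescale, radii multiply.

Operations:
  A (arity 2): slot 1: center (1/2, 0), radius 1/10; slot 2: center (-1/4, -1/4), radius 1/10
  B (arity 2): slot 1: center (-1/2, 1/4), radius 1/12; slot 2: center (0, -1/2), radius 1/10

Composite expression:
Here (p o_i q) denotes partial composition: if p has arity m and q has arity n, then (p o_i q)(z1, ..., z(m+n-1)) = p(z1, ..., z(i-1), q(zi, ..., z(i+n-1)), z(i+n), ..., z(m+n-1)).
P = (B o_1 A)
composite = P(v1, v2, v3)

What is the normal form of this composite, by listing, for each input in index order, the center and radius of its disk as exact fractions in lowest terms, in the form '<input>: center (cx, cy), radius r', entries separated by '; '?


v1: center (-11/24, 1/4), radius 1/120; v2: center (-25/48, 11/48), radius 1/120; v3: center (0, -1/2), radius 1/10


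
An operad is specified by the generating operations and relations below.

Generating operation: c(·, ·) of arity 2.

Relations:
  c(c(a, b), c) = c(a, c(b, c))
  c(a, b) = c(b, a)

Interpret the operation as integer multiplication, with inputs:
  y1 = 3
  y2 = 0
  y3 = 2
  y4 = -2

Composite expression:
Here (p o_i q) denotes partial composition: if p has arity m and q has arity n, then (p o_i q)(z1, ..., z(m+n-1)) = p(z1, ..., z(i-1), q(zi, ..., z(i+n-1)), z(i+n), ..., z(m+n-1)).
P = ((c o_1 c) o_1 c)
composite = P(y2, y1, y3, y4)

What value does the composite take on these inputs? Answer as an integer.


0


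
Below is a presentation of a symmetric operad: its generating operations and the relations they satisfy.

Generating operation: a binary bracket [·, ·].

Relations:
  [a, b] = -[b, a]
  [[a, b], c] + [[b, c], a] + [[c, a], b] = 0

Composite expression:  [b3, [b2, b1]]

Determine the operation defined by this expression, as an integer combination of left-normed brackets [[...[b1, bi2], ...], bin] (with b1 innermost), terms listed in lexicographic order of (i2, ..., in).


[[b1, b2], b3]


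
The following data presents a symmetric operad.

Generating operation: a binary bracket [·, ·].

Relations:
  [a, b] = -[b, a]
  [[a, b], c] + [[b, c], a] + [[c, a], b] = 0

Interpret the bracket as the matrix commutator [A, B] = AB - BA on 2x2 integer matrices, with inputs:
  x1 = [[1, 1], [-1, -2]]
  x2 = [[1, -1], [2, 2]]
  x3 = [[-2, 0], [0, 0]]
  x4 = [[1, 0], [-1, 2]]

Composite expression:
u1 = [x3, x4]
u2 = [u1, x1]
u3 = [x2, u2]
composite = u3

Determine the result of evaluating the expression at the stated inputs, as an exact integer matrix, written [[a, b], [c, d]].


[[6, 4], [2, -6]]

[x3, x4] = [[0, 0], [-2, 0]]
[[x3, x4], x1] = [[2, 0], [-6, -2]]
[x2, [[x3, x4], x1]] = [[6, 4], [2, -6]]


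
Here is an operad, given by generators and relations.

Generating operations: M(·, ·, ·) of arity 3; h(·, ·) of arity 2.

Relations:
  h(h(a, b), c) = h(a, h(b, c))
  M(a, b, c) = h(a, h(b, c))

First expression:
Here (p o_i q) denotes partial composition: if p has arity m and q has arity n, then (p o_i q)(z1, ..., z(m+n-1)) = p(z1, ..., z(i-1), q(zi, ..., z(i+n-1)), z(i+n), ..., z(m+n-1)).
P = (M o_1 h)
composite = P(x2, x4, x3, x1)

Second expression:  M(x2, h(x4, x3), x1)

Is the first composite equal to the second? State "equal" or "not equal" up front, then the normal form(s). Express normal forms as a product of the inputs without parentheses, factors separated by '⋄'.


Reducing the first expression gives x2 ⋄ x4 ⋄ x3 ⋄ x1
Reducing the second expression gives x2 ⋄ x4 ⋄ x3 ⋄ x1
One common form — equal.

equal; the common form is x2 ⋄ x4 ⋄ x3 ⋄ x1


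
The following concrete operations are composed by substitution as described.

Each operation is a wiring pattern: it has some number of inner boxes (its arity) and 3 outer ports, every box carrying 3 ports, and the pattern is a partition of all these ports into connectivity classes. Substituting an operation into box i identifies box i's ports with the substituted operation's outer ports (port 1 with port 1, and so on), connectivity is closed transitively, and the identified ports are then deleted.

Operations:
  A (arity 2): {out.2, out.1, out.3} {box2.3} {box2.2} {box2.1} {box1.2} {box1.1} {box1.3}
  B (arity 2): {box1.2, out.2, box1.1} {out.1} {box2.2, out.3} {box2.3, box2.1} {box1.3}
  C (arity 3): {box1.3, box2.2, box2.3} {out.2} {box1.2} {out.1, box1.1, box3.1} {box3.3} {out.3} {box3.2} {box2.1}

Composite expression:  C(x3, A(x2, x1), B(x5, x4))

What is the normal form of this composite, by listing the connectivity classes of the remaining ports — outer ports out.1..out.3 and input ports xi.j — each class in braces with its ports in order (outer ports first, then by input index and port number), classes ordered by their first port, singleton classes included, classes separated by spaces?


Connectivity passes through glued C-boundaries; trace each wire chain.
through A, on inputs (x2, x1): {out.1, out.2, out.3} {x1.1} {x1.2} {x1.3} {x2.1} {x2.2} {x2.3} (out.j = stage outer ports)
through B, on inputs (x5, x4): {out.1} {out.2, x5.1, x5.2} {out.3, x4.2} {x4.1, x4.3} {x5.3} (out.j = stage outer ports)
through C, on inputs (x3, x2, x1, x5, x4): {out.1, x3.1} {out.2} {out.3} {x1.1} {x1.2} {x1.3} {x2.1} {x2.2} {x2.3} {x3.2} {x3.3} {x4.1, x4.3} {x4.2} {x5.1, x5.2} {x5.3} (out.j = stage outer ports)

{out.1, x3.1} {out.2} {out.3} {x1.1} {x1.2} {x1.3} {x2.1} {x2.2} {x2.3} {x3.2} {x3.3} {x4.1, x4.3} {x4.2} {x5.1, x5.2} {x5.3}


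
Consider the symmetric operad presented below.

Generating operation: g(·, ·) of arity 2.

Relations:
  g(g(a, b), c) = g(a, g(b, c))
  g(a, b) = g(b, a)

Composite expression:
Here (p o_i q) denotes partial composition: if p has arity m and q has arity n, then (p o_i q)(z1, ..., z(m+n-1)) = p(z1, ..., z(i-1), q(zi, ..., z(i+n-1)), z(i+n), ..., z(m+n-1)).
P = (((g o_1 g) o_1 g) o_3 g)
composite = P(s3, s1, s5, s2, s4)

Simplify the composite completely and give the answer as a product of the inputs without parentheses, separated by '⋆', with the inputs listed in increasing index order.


Reordering under g is free, so list the s-inputs canonically.
g(s3, s1) linearizes to s3 ⋆ s1
g(s5, s2) linearizes to s5 ⋆ s2
g(g(s3, s1), g(s5, s2)) linearizes to s3 ⋆ s1 ⋆ s5 ⋆ s2
g(g(g(s3, s1), g(s5, s2)), s4) linearizes to s3 ⋆ s1 ⋆ s5 ⋆ s2 ⋆ s4
putting the inputs in ascending order: s1 ⋆ s2 ⋆ s3 ⋆ s4 ⋆ s5

s1 ⋆ s2 ⋆ s3 ⋆ s4 ⋆ s5


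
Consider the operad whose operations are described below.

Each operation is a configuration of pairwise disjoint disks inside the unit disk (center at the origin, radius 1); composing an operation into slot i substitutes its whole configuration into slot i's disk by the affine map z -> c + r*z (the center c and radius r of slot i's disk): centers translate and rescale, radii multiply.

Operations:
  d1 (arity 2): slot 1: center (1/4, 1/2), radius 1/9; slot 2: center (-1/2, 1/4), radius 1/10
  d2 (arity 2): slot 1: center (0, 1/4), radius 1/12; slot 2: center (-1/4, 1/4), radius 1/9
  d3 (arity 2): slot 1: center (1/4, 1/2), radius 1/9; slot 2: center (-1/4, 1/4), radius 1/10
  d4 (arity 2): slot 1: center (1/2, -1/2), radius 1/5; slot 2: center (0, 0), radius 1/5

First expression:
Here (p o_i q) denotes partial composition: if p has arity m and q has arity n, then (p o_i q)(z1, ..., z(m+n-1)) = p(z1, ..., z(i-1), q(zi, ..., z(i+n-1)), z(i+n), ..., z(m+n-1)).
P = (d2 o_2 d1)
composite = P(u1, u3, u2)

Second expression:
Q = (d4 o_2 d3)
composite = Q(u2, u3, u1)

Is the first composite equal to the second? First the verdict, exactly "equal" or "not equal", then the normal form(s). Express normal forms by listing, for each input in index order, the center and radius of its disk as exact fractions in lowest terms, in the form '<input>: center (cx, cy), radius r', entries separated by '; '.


Normal form of the first expression: u1: center (0, 1/4), radius 1/12; u2: center (-11/36, 5/18), radius 1/90; u3: center (-2/9, 11/36), radius 1/81
Normal form of the second expression: u1: center (-1/20, 1/20), radius 1/50; u2: center (1/2, -1/2), radius 1/5; u3: center (1/20, 1/10), radius 1/45
Distinct normal forms: not equal.

not equal; the first gives u1: center (0, 1/4), radius 1/12; u2: center (-11/36, 5/18), radius 1/90; u3: center (-2/9, 11/36), radius 1/81 and the second u1: center (-1/20, 1/20), radius 1/50; u2: center (1/2, -1/2), radius 1/5; u3: center (1/20, 1/10), radius 1/45


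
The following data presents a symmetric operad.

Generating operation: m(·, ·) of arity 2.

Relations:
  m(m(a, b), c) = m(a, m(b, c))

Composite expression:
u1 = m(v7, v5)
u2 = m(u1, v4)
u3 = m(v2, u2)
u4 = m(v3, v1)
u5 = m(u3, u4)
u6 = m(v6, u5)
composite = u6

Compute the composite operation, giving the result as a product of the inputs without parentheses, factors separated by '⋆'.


v6 ⋆ v2 ⋆ v7 ⋆ v5 ⋆ v4 ⋆ v3 ⋆ v1

Associativity of m dissolves the nesting; only the v-input order survives.
m(v7, v5) spells out as v7 ⋆ v5
m(m(v7, v5), v4) spells out as v7 ⋆ v5 ⋆ v4
m(v2, m(m(v7, v5), v4)) spells out as v2 ⋆ v7 ⋆ v5 ⋆ v4
m(v3, v1) spells out as v3 ⋆ v1
m(m(v2, m(m(v7, v5), v4)), m(v3, v1)) spells out as v2 ⋆ v7 ⋆ v5 ⋆ v4 ⋆ v3 ⋆ v1
m(v6, m(m(v2, m(m(v7, v5), v4)), m(v3, v1))) spells out as v6 ⋆ v2 ⋆ v7 ⋆ v5 ⋆ v4 ⋆ v3 ⋆ v1


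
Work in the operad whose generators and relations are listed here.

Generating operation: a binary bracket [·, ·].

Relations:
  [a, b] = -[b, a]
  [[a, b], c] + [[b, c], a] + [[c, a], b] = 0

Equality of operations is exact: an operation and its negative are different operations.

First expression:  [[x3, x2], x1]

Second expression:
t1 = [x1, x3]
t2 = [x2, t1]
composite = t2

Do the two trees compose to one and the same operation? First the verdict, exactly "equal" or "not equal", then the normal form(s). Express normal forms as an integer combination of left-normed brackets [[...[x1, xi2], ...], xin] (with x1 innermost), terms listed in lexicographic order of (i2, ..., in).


not equal; the first gives [[x1, x2], x3] - [[x1, x3], x2] and the second -[[x1, x3], x2]

The first expression, normalized: [[x1, x2], x3] - [[x1, x3], x2]
The second expression, normalized: -[[x1, x3], x2]
Distinct normal forms: not equal.


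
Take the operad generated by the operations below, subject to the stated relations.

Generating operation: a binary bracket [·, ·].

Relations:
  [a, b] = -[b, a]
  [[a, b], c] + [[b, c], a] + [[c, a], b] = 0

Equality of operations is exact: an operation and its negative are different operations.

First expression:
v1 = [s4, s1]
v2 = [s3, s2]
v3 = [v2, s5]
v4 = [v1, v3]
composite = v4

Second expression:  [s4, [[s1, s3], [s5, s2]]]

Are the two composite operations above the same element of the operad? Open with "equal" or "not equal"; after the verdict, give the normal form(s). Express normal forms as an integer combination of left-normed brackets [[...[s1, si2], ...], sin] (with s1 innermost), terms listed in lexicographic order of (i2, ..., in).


not equal: they reduce to [[[[s1, s4], s2], s3], s5] - [[[[s1, s4], s3], s2], s5] - [[[[s1, s4], s5], s2], s3] + [[[[s1, s4], s5], s3], s2] and [[[[s1, s3], s2], s5], s4] - [[[[s1, s3], s5], s2], s4]

Reducing the first expression gives [[[[s1, s4], s2], s3], s5] - [[[[s1, s4], s3], s2], s5] - [[[[s1, s4], s5], s2], s3] + [[[[s1, s4], s5], s3], s2]
Reducing the second expression gives [[[[s1, s3], s2], s5], s4] - [[[[s1, s3], s5], s2], s4]
The forms do not match — not equal.


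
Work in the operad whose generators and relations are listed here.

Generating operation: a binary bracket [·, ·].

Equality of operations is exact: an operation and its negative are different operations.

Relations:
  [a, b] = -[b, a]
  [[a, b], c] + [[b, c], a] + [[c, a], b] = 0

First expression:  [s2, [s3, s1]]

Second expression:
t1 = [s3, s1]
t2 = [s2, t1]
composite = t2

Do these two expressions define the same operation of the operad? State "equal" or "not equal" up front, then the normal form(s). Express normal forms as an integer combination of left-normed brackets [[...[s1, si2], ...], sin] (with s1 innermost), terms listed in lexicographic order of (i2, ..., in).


equal — both sides give [[s1, s3], s2]

The first expression, normalized: [[s1, s3], s2]
The second expression, normalized: [[s1, s3], s2]
Same normal form: equal.


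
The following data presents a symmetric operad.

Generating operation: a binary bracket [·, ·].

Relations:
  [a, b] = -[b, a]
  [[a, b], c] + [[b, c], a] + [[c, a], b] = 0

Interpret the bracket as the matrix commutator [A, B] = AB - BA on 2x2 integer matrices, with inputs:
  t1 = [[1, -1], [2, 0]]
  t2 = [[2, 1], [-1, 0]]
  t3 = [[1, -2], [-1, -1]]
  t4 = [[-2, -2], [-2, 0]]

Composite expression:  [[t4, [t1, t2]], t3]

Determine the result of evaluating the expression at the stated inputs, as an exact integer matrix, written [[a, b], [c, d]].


[[38, 36], [20, -38]]

[t1, t2] = [[-1, 3], [5, 1]]
[t4, [t1, t2]] = [[-4, -10], [14, 4]]
[[t4, [t1, t2]], t3] = [[38, 36], [20, -38]]


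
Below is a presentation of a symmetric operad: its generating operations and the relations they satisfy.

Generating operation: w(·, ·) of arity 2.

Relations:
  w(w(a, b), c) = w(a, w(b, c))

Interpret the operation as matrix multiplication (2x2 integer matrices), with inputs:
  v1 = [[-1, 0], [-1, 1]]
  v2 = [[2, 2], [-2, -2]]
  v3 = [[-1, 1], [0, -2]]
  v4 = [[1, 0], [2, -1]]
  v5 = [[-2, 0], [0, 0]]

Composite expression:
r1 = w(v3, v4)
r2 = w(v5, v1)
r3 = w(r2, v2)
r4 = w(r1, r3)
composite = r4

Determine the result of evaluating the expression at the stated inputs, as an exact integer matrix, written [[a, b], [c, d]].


[[4, 4], [-16, -16]]

w(v3, v4) = [[1, -1], [-4, 2]]
w(v5, v1) = [[2, 0], [0, 0]]
w(w(v5, v1), v2) = [[4, 4], [0, 0]]
w(w(v3, v4), w(w(v5, v1), v2)) = [[4, 4], [-16, -16]]


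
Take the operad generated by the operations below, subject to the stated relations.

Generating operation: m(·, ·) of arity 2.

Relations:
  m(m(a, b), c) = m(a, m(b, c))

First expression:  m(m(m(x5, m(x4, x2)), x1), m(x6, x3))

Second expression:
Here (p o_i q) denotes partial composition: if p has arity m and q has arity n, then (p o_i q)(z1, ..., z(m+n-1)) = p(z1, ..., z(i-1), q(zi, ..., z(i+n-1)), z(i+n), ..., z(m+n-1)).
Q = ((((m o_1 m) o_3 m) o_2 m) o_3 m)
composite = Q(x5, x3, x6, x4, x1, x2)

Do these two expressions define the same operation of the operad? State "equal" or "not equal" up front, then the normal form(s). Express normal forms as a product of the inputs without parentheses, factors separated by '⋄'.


Normal form of the first expression: x5 ⋄ x4 ⋄ x2 ⋄ x1 ⋄ x6 ⋄ x3
Normal form of the second expression: x5 ⋄ x3 ⋄ x6 ⋄ x4 ⋄ x1 ⋄ x2
The normal forms differ: not equal.

not equal: they reduce to x5 ⋄ x4 ⋄ x2 ⋄ x1 ⋄ x6 ⋄ x3 and x5 ⋄ x3 ⋄ x6 ⋄ x4 ⋄ x1 ⋄ x2


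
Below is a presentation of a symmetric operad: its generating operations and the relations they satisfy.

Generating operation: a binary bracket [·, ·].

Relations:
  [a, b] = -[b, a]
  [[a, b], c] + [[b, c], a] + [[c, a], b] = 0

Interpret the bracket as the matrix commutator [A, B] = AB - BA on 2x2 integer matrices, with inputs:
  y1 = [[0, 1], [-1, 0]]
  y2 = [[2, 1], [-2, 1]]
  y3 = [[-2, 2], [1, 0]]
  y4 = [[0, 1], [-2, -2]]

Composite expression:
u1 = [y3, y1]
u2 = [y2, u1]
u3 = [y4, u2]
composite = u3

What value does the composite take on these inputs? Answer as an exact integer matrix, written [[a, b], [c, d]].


[y3, y1] = [[-3, -2], [-2, 3]]
[y2, [y3, y1]] = [[-6, 4], [14, 6]]
[y4, [y2, [y3, y1]]] = [[22, 20], [-4, -22]]

[[22, 20], [-4, -22]]


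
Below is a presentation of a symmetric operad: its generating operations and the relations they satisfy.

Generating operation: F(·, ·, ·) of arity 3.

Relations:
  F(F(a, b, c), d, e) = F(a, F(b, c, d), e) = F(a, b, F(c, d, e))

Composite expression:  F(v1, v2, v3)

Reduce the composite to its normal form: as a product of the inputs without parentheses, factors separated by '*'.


The F-tree's shape is irrelevant; the v-reading-order decides.
F(v1, v2, v3) spells out as v1 * v2 * v3

v1 * v2 * v3


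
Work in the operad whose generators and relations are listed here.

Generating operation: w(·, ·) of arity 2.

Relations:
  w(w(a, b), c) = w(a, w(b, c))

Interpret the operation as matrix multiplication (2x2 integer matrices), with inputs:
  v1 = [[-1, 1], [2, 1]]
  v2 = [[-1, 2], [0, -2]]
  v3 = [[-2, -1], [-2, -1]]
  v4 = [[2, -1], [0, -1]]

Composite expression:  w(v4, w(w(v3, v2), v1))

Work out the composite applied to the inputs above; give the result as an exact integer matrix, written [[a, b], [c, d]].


[[-6, 0], [6, 0]]

w(v3, v2) = [[2, -2], [2, -2]]
w(w(v3, v2), v1) = [[-6, 0], [-6, 0]]
w(v4, w(w(v3, v2), v1)) = [[-6, 0], [6, 0]]


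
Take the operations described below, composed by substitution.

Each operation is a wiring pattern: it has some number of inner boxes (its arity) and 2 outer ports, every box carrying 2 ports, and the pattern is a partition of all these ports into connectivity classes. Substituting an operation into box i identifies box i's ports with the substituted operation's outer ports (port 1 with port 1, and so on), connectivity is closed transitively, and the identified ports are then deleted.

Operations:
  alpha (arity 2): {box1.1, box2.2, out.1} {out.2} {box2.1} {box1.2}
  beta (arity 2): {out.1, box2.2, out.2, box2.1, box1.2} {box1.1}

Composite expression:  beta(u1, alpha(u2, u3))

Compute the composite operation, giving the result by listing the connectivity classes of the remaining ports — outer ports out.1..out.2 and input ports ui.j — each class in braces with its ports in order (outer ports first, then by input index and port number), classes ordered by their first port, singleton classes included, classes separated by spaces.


{out.1, out.2, u1.2, u2.1, u3.2} {u1.1} {u2.2} {u3.1}

Reachability decides: close wires over beta-identified ports.
through alpha, on inputs (u2, u3): {out.1, u2.1, u3.2} {out.2} {u2.2} {u3.1} (out.j = stage outer ports)
through beta, on inputs (u1, u2, u3): {out.1, out.2, u1.2, u2.1, u3.2} {u1.1} {u2.2} {u3.1} (out.j = stage outer ports)


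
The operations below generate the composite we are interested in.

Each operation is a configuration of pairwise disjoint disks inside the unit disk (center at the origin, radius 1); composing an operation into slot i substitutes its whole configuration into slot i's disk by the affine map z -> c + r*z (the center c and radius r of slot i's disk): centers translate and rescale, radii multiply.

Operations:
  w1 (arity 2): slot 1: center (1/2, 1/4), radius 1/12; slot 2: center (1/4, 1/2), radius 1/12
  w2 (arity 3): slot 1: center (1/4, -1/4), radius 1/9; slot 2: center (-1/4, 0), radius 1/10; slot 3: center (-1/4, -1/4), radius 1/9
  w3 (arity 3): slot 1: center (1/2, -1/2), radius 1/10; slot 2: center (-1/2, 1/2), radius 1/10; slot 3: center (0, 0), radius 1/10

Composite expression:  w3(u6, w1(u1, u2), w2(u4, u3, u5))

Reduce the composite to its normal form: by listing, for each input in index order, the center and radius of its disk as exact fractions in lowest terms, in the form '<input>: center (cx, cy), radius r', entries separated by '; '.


u1: center (-9/20, 21/40), radius 1/120; u2: center (-19/40, 11/20), radius 1/120; u3: center (-1/40, 0), radius 1/100; u4: center (1/40, -1/40), radius 1/90; u5: center (-1/40, -1/40), radius 1/90; u6: center (1/2, -1/2), radius 1/10


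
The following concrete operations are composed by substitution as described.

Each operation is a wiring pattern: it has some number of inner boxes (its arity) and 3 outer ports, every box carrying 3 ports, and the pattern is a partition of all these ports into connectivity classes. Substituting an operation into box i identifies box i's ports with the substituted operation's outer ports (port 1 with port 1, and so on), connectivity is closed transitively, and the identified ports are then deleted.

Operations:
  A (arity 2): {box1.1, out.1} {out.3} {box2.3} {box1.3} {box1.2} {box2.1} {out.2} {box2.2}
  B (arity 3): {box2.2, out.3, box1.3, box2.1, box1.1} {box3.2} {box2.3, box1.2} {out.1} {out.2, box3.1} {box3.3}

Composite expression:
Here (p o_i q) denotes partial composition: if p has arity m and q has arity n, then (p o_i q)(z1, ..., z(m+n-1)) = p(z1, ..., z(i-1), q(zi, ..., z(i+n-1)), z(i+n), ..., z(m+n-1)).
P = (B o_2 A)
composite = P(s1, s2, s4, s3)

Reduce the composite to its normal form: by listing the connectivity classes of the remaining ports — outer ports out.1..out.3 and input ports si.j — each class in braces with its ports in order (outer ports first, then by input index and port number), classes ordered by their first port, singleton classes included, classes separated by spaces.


Two ports join when wires chain via B-identified ports.
A over (s2, s4) gives {out.1, s2.1} {out.2} {out.3} {s2.2} {s2.3} {s4.1} {s4.2} {s4.3}, out.j being that stage's outer ports
B over (s1, s2, s4, s3) gives {out.1} {out.2, s3.1} {out.3, s1.1, s1.3, s2.1} {s1.2} {s2.2} {s2.3} {s3.2} {s3.3} {s4.1} {s4.2} {s4.3}, out.j being that stage's outer ports

{out.1} {out.2, s3.1} {out.3, s1.1, s1.3, s2.1} {s1.2} {s2.2} {s2.3} {s3.2} {s3.3} {s4.1} {s4.2} {s4.3}


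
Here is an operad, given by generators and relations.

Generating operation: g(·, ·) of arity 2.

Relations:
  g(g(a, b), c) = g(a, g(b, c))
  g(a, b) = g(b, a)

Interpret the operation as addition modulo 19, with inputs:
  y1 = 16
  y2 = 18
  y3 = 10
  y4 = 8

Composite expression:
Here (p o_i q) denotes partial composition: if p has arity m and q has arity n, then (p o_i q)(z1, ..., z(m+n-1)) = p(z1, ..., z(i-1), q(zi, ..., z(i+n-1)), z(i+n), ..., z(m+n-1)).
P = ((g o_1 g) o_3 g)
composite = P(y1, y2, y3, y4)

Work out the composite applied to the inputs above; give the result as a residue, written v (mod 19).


g(y1, y2) = 15
g(y3, y4) = 18
g(g(y1, y2), g(y3, y4)) = 14

14 (mod 19)


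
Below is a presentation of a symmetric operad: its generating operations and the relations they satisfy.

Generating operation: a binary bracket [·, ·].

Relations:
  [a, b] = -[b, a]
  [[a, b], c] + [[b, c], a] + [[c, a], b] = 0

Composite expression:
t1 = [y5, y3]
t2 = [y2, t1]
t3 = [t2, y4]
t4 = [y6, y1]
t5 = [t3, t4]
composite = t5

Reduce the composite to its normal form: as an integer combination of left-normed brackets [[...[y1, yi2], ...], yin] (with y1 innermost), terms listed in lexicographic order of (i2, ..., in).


-[[[[[y1, y6], y2], y3], y5], y4] + [[[[[y1, y6], y2], y5], y3], y4] + [[[[[y1, y6], y3], y5], y2], y4] + [[[[[y1, y6], y4], y2], y3], y5] - [[[[[y1, y6], y4], y2], y5], y3] - [[[[[y1, y6], y4], y3], y5], y2] + [[[[[y1, y6], y4], y5], y3], y2] - [[[[[y1, y6], y5], y3], y2], y4]

A multilinear Lie element is pinned by y1-initial words (y1 innermost).
Composite bracket: [[[y2, [y5, y3]], y4], [y6, y1]]
Full expansion: 32 signed words from ab - ba (2^5 = 32).
Keep just the words that open with y1:
  sign of y1y6y2y3y5y4 is -1, so it contributes -[[[[[y1, y6], y2], y3], y5], y4]
  sign of y1y6y2y5y3y4 is +1, so it contributes +[[[[[y1, y6], y2], y5], y3], y4]
  sign of y1y6y3y5y2y4 is +1, so it contributes +[[[[[y1, y6], y3], y5], y2], y4]
  sign of y1y6y4y2y3y5 is +1, so it contributes +[[[[[y1, y6], y4], y2], y3], y5]
  sign of y1y6y4y2y5y3 is -1, so it contributes -[[[[[y1, y6], y4], y2], y5], y3]
  sign of y1y6y4y3y5y2 is -1, so it contributes -[[[[[y1, y6], y4], y3], y5], y2]
  sign of y1y6y4y5y3y2 is +1, so it contributes +[[[[[y1, y6], y4], y5], y3], y2]
  sign of y1y6y5y3y2y4 is -1, so it contributes -[[[[[y1, y6], y5], y3], y2], y4]


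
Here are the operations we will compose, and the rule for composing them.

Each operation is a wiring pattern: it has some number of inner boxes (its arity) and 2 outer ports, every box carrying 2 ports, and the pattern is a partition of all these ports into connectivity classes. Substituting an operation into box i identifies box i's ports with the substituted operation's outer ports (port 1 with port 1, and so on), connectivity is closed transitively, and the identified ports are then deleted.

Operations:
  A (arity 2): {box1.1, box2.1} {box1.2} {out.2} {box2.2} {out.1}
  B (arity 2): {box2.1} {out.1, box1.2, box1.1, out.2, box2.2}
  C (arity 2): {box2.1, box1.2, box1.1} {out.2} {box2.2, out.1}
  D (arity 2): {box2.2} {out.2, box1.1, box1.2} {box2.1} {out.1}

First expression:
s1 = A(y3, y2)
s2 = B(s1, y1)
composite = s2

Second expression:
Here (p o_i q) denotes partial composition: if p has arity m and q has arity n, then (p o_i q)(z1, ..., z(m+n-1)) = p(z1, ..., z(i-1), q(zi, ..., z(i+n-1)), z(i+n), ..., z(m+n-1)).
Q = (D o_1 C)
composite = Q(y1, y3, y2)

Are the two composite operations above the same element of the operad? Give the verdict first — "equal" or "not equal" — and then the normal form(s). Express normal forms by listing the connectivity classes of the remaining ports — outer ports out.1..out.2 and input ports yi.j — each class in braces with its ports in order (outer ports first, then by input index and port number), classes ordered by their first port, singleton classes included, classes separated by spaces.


The first composite normalizes to {out.1, out.2, y1.2} {y1.1} {y2.1, y3.1} {y2.2} {y3.2}
The second composite normalizes to {out.1} {out.2, y3.2} {y1.1, y1.2, y3.1} {y2.1} {y2.2}
They disagree, so not equal.

not equal — first {out.1, out.2, y1.2} {y1.1} {y2.1, y3.1} {y2.2} {y3.2}, second {out.1} {out.2, y3.2} {y1.1, y1.2, y3.1} {y2.1} {y2.2}


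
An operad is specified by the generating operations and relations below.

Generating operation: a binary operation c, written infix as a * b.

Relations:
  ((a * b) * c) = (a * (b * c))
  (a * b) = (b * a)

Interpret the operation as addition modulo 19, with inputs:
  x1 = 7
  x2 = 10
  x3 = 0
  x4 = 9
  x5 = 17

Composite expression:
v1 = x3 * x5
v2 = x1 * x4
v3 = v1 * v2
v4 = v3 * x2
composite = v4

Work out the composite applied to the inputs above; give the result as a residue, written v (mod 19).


5 (mod 19)

(x3 * x5) = 17
(x1 * x4) = 16
((x3 * x5) * (x1 * x4)) = 14
(((x3 * x5) * (x1 * x4)) * x2) = 5


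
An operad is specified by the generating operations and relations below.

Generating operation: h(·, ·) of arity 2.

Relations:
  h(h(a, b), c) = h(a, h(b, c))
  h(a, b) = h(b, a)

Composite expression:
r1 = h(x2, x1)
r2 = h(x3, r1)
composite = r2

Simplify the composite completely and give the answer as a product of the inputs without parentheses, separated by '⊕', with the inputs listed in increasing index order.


x1 ⊕ x2 ⊕ x3

Both nesting and order wash out for h; what remains is which x's occur.
h(x2, x1) reduces to x2 ⊕ x1
h(x3, h(x2, x1)) reduces to x3 ⊕ x2 ⊕ x1
commutativity sorts the factors: x1 ⊕ x2 ⊕ x3


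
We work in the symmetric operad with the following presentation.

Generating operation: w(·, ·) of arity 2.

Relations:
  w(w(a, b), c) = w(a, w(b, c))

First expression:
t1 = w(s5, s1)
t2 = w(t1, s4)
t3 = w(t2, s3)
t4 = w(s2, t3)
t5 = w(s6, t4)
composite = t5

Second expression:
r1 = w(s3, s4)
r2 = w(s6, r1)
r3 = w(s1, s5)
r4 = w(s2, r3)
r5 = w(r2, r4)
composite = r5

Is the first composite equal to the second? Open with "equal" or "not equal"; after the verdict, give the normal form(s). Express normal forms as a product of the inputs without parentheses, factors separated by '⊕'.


not equal: they reduce to s6 ⊕ s2 ⊕ s5 ⊕ s1 ⊕ s4 ⊕ s3 and s6 ⊕ s3 ⊕ s4 ⊕ s2 ⊕ s1 ⊕ s5

In normal form, the first expression is s6 ⊕ s2 ⊕ s5 ⊕ s1 ⊕ s4 ⊕ s3
In normal form, the second expression is s6 ⊕ s3 ⊕ s4 ⊕ s2 ⊕ s1 ⊕ s5
They disagree, so not equal.


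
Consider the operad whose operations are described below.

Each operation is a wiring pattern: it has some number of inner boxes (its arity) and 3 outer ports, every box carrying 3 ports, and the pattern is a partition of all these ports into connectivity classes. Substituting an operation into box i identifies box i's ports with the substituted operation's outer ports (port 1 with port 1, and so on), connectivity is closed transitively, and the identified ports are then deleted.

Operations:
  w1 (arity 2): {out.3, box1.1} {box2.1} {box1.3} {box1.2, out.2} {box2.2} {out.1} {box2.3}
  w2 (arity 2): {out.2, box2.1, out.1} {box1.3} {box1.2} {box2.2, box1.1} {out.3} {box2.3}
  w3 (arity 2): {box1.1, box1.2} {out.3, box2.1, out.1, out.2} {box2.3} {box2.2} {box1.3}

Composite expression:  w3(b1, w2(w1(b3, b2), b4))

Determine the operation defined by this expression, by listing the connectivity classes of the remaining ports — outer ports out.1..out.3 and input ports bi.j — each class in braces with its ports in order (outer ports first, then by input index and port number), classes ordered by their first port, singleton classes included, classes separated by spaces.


Connectivity passes through glued w3-boundaries; trace each wire chain.
through w1, on inputs (b3, b2): {out.1} {out.2, b3.2} {out.3, b3.1} {b2.1} {b2.2} {b2.3} {b3.3} (out.j = stage outer ports)
through w2, on inputs (b3, b2, b4): {out.1, out.2, b4.1} {out.3} {b2.1} {b2.2} {b2.3} {b3.1} {b3.2} {b3.3} {b4.2} {b4.3} (out.j = stage outer ports)
through w3, on inputs (b1, b3, b2, b4): {out.1, out.2, out.3, b4.1} {b1.1, b1.2} {b1.3} {b2.1} {b2.2} {b2.3} {b3.1} {b3.2} {b3.3} {b4.2} {b4.3} (out.j = stage outer ports)

{out.1, out.2, out.3, b4.1} {b1.1, b1.2} {b1.3} {b2.1} {b2.2} {b2.3} {b3.1} {b3.2} {b3.3} {b4.2} {b4.3}


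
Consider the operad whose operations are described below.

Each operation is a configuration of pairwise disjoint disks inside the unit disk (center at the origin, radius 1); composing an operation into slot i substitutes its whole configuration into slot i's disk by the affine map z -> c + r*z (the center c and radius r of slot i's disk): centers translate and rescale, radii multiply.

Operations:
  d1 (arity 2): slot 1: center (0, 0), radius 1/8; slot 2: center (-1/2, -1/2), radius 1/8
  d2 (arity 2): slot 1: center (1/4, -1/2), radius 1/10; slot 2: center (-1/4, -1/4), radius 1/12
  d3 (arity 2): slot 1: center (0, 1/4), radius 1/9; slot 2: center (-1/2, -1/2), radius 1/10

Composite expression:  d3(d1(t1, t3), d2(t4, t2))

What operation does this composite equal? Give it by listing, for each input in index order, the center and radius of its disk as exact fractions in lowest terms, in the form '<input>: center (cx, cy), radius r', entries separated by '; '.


t1: center (0, 1/4), radius 1/72; t2: center (-21/40, -21/40), radius 1/120; t3: center (-1/18, 7/36), radius 1/72; t4: center (-19/40, -11/20), radius 1/100

Affine substitution under d3: radii multiply and t-centers shift.
t1 passes through 2 substitutions, ending at center (0, 1/4), radius 1/72
t3 passes through 2 substitutions, ending at center (-1/18, 7/36), radius 1/72
t4 passes through 2 substitutions, ending at center (-19/40, -11/20), radius 1/100
t2 passes through 2 substitutions, ending at center (-21/40, -21/40), radius 1/120


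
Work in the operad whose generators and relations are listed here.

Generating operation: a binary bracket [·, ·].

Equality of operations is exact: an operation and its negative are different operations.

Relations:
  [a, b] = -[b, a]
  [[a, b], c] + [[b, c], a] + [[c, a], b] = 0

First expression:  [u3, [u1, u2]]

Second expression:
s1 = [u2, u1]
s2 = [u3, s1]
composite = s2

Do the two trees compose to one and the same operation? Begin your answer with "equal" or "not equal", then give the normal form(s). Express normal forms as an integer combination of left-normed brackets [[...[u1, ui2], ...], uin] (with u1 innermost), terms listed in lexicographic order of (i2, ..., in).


not equal — first -[[u1, u2], u3], second [[u1, u2], u3]

The first expression, normalized: -[[u1, u2], u3]
The second expression, normalized: [[u1, u2], u3]
No match — not equal.


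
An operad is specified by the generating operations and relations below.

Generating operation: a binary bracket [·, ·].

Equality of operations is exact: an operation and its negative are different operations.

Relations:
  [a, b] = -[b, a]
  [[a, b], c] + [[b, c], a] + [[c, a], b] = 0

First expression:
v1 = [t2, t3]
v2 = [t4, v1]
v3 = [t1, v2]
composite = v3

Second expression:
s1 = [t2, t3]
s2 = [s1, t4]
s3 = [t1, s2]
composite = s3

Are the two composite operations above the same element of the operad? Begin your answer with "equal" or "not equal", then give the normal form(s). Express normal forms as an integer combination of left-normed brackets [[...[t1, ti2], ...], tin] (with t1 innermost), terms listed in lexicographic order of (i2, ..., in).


The first expression reduces to -[[[t1, t2], t3], t4] + [[[t1, t3], t2], t4] + [[[t1, t4], t2], t3] - [[[t1, t4], t3], t2]
The second expression reduces to [[[t1, t2], t3], t4] - [[[t1, t3], t2], t4] - [[[t1, t4], t2], t3] + [[[t1, t4], t3], t2]
The forms do not match — not equal.

not equal — first -[[[t1, t2], t3], t4] + [[[t1, t3], t2], t4] + [[[t1, t4], t2], t3] - [[[t1, t4], t3], t2], second [[[t1, t2], t3], t4] - [[[t1, t3], t2], t4] - [[[t1, t4], t2], t3] + [[[t1, t4], t3], t2]


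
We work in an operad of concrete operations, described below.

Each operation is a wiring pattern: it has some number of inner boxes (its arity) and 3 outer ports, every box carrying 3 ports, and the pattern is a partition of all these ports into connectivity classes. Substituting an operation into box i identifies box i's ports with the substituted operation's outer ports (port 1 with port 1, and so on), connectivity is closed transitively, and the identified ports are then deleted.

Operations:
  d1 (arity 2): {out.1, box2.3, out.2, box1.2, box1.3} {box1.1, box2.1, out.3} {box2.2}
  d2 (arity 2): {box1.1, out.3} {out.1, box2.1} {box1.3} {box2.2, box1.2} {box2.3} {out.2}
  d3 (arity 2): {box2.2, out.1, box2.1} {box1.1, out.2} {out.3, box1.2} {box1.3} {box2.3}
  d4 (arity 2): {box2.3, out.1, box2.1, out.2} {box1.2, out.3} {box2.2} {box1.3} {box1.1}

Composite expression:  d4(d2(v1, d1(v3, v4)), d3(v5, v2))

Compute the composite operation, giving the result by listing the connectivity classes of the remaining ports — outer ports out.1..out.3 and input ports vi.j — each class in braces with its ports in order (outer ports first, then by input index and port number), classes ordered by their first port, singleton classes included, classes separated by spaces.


{out.1, out.2, v2.1, v2.2, v5.2} {out.3} {v1.1} {v1.2, v3.2, v3.3, v4.3} {v1.3} {v2.3} {v3.1, v4.1} {v4.2} {v5.1} {v5.3}

Reachability decides: close wires over d4-identified ports.
d1 over (v3, v4) gives {out.1, out.2, v3.2, v3.3, v4.3} {out.3, v3.1, v4.1} {v4.2}, out.j being that stage's outer ports
d2 over (v1, v3, v4) gives {out.1, v1.2, v3.2, v3.3, v4.3} {out.2} {out.3, v1.1} {v1.3} {v3.1, v4.1} {v4.2}, out.j being that stage's outer ports
d3 over (v5, v2) gives {out.1, v2.1, v2.2} {out.2, v5.1} {out.3, v5.2} {v2.3} {v5.3}, out.j being that stage's outer ports
d4 over (v1, v3, v4, v5, v2) gives {out.1, out.2, v2.1, v2.2, v5.2} {out.3} {v1.1} {v1.2, v3.2, v3.3, v4.3} {v1.3} {v2.3} {v3.1, v4.1} {v4.2} {v5.1} {v5.3}, out.j being that stage's outer ports


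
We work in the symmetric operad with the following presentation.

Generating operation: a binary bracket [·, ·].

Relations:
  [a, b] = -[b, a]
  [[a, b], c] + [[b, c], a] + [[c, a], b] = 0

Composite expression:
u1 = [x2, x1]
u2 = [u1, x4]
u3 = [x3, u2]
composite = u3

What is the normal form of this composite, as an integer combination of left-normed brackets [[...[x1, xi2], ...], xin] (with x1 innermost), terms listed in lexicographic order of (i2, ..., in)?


In the tensor algebra, words opening x1 carry the x1-anchored form.
Composite bracket: [x3, [[x2, x1], x4]]
Applying ab - ba throughout gives 8 signed words (2^3 = 8).
Keep just the words that open with x1:
  x1x2x4x3 appears with sign +1, giving the term +[[[x1, x2], x4], x3]

[[[x1, x2], x4], x3]


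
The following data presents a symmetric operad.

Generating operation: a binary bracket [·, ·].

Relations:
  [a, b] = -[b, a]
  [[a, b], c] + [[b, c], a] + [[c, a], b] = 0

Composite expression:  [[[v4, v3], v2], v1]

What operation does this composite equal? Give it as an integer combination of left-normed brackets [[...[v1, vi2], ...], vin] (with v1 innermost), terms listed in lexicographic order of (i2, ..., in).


Expand each bracket as ab - ba; the v1-initial words give the coefficients.
Composite bracket: [[[v4, v3], v2], v1]
Each bracket splits as ab - ba, giving 8 signed words (2^3 = 8).
Collect the words opening with v1:
  sign of v1v2v3v4 is -1, so it contributes -[[[v1, v2], v3], v4]
  sign of v1v2v4v3 is +1, so it contributes +[[[v1, v2], v4], v3]
  sign of v1v3v4v2 is +1, so it contributes +[[[v1, v3], v4], v2]
  sign of v1v4v3v2 is -1, so it contributes -[[[v1, v4], v3], v2]

-[[[v1, v2], v3], v4] + [[[v1, v2], v4], v3] + [[[v1, v3], v4], v2] - [[[v1, v4], v3], v2]


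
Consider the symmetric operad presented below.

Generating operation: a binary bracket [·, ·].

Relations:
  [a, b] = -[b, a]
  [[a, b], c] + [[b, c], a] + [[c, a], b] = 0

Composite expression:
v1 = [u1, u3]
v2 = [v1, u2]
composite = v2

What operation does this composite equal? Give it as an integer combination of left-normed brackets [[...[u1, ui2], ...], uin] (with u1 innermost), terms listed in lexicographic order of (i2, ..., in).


Left-normed coefficients sit on the u1-initial expansion words.
Composite bracket: [[u1, u3], u2]
Under [a, b] = ab - ba we get 4 signed associative words (2^2 = 4).
Only words starting with u1 matter:
  sign of u1u3u2 is +1, so it contributes +[[u1, u3], u2]

[[u1, u3], u2]
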